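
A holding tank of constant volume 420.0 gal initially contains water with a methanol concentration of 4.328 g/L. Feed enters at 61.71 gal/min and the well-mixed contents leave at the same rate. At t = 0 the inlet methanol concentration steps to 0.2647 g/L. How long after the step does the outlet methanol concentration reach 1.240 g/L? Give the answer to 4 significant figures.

Species balance: V dC/dt = Q(C_in − C) ⇒ τ = V/Q = 6.80603 min.
C(t) = C_in + (C₀ − C_in) e^(−t/τ). Set C = 1.240 and solve for t:
e^(−t/τ) = (C − C_in)/(C₀ − C_in) = (1.240 − 0.2647)/(4.328 − 0.2647) = 0.240027
t = −τ ln(…) = 6.80603 × 1.42701 = 9.71224 min.

9.712 min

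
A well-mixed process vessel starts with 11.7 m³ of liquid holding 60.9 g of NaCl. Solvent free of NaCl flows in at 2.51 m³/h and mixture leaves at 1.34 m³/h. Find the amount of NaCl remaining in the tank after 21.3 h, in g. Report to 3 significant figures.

Let m(t) be the amount of NaCl. Volume: V(t) = V₀ + (Q_in − Q_out) t = 11.7 + 1.1700 t; V(21.3) = 36.621 m³.
No NaCl enters, so dm/dt = −Q_out · (m/V).
Separate: dm/m = −Q_out dt/V(t) ⇒ ln(m/m₀) = −(Q_out/(Q_in−Q_out)) ln(V/V₀).
m = m₀ (V₀/V)^(Q_out/(Q_in−Q_out)) = 60.9 × (11.7/36.621)^(1.1453) = 16.484 g.

16.5 g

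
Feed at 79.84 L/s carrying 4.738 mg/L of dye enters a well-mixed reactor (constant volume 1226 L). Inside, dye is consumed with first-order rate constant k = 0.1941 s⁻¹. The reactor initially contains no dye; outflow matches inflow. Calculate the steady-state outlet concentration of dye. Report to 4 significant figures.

Species balance: V dC/dt = Q C_in − Q C − k V C.
Steady state (dC/dt = 0): C_ss = Q C_in/(Q + kV) = C_in/(1 + kV/Q).
C_ss = 79.84·4.738/(79.84 + 0.1941·1226) = 378.282/317.807 = 1.19029 mg/L.

1.190 mg/L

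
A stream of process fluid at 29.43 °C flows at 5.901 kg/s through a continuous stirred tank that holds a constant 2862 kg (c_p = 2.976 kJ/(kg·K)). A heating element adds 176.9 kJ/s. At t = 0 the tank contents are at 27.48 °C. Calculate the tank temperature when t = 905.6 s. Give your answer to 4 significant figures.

37.64 °C

Heat balance on the well-mixed liquid: M c_p dT/dt = ṁ c_p (T_in − T) + 176.9.
Rearrange: dT/dt = (T_ss − T)/τ with τ = M/ṁ = 485.003 s and T_ss = T_in + Q̇/(ṁ c_p) = 39.5032 °C.
T approaches T_ss exponentially: T(t) = T_ss + (T₀ − T_ss) e^(−t/τ).
T(905.6) = 39.5032 + (-12.0232)·e^(−905.6/485.003) = 39.5032 + (-12.0232)·0.154555 = 37.6450 °C.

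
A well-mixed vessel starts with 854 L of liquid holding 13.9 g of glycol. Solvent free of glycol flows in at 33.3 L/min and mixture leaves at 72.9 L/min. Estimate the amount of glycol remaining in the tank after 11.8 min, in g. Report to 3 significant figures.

3.23 g

Total volume: dV/dt = Q_in − Q_out = -39.600 L/min, so V(t) = 854 − 39.600 t and V(11.8) = 386.72 L.
Solute balance: dm/dt = 0 − Q_out C = −Q_out m/V(t).
dm/m = −Q_out dt/(V₀ − 39.600 t); integrating gives ln(m/m₀) = −(Q_out/(Q_in−Q_out)) ln(V/V₀).
m = m₀ (V₀/V)^(Q_out/(Q_in−Q_out)) = 13.9 × (854/386.72)^(-1.8409) = 3.2332 g.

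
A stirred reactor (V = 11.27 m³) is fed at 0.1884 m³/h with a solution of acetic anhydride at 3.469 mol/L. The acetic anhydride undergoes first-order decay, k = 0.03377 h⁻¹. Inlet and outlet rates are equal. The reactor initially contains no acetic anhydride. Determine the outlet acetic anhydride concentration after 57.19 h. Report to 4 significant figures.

Accumulation = in − out − consumed: V dC/dt = Q C_in − Q C − k V C.
dC/dt = (Q/V) C_in − (Q/V + k) C; effective rate a = Q/V + k = 0.0167169 + 0.03377 = 0.0504869 h⁻¹.
C_ss = Q C_in/(Q + kV) = 1.14864 mol/L; C(t) = C_ss + (C₀ − C_ss) e^(−a t).
C(57.19) = 1.14864 + (-1.14864)·e^(−0.0504869·57.19) = 1.14864 + (-1.14864)·0.0557238 = 1.08463 mol/L.

1.085 mol/L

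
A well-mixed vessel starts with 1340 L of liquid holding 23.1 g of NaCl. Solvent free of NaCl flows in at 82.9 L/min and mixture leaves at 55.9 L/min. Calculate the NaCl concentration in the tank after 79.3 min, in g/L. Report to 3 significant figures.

0.000919 g/L

Total volume: dV/dt = Q_in − Q_out = 27.000 L/min, so V(t) = 1340 + 27.000 t and V(79.3) = 3481.1 L.
Species balance (pure solvent in): dm/dt = −Q_out · m/V(t).
dm/m = −Q_out dt/(V₀ + 27.000 t); integrating gives ln(m/m₀) = −(Q_out/(Q_in−Q_out)) ln(V/V₀).
m = m₀ (V₀/V)^(Q_out/(Q_in−Q_out)) = 23.1 × (1340/3481.1)^(2.0704) = 3.2005 g.
C = m/V = 3.2005/3481.1 = 0.00091938 g/L.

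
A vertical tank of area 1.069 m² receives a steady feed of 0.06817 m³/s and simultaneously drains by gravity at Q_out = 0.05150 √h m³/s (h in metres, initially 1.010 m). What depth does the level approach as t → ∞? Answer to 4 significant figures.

Level balance: A dh/dt = 0.06817 − 0.05150 √h. Setting dh/dt = 0:
Q_in = 0.05150 √h_ss ⇒ √h_ss = 0.06817/0.05150 = 1.32369.
h_ss = 1.32369² = 1.75215 m. (Since h₀ = 1.010 m < h_ss, the level will rise toward this value.)

1.752 m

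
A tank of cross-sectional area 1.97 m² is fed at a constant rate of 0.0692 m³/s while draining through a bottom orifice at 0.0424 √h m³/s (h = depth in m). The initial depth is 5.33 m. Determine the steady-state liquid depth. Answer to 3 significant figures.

2.66 m

A dh/dt = Q_in − 0.0424 √h. Steady state requires inflow = outflow:
Q_in = 0.0424 √h_ss ⇒ √h_ss = 0.0692/0.0424 = 1.6321.
h_ss = 1.6321² = 2.6637 m. (Since h₀ = 5.33 m > h_ss, the level will fall toward this value.)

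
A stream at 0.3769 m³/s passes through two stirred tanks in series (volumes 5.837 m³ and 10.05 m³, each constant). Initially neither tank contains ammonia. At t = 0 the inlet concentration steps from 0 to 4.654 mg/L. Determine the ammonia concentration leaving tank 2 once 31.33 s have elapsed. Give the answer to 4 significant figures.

Time constants: τᵢ = Vᵢ/Q for each well-mixed tank.
τ₁ = 5.837/0.3769 = 15.4869 s; τ₂ = 10.05/0.3769 = 26.6649 s.
Tank 1: C₁ = C_in(1 − e^(−t/τ₁)). Tank 2 (τ₁ ≠ τ₂): C₂ = C_in[1 − (τ₁ e^(−t/τ₁) − τ₂ e^(−t/τ₂))/(τ₁ − τ₂)].
At t = 31.33: e^(−t/τ₁) = 0.132258, e^(−t/τ₂) = 0.308834.
C₂ = 4.654·[1 − (15.4869·0.132258 − 26.6649·0.308834)/(-11.1780)] = 4.654·0.446525 = 2.07813 mg/L.

2.078 mg/L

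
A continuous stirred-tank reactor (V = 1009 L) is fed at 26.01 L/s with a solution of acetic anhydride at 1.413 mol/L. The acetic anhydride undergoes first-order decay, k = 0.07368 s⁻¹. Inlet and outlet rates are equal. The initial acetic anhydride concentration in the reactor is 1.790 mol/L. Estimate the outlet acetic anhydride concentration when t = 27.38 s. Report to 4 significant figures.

0.4597 mol/L

V dC/dt = Q(C_in − C) − k V C.
This is linear with rate a = Q/V + k = 0.0994580 s⁻¹.
C_ss = Q C_in/(Q + kV) = 0.366228 mol/L; C(t) = C_ss + (C₀ − C_ss) e^(−a t).
C(27.38) = 0.366228 + (1.42377)·e^(−0.0994580·27.38) = 0.366228 + (1.42377)·0.0656669 = 0.459723 mol/L.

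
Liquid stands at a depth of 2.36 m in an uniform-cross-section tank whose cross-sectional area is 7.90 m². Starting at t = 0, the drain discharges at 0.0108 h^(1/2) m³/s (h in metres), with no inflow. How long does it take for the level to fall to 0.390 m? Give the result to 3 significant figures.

Mass balance (ρ constant): A dh/dt = −0.0108 √h.
∫ h^(−1/2) dh = −(0.0108/A) ∫ dt, giving 2√h = 2√h₀ − (0.0108/A) t.
t = 2A(√h₀ − √h)/0.0108 = 2·7.90·(√2.36 − √0.390)/0.0108
  = 15.800 × (1.5362 − 0.62450) / 0.0108 = 1333.8 s.

1330 s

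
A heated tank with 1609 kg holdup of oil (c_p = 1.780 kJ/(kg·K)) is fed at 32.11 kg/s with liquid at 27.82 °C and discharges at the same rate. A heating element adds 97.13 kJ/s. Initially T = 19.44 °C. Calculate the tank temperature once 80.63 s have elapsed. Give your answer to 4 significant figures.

M c_p dT/dt = ṁ c_p (T_in − T) + Q̇.
Rearrange: dT/dt = (T_ss − T)/τ with τ = M/ṁ = 50.1090 s and T_ss = T_in + Q̇/(ṁ c_p) = 29.5194 °C.
This is linear first-order; T(t) = T_ss + (T₀ − T_ss) e^(−t/τ).
T(80.63) = 29.5194 + (-10.0794)·e^(−80.63/50.1090) = 29.5194 + (-10.0794)·0.200069 = 27.5028 °C.

27.50 °C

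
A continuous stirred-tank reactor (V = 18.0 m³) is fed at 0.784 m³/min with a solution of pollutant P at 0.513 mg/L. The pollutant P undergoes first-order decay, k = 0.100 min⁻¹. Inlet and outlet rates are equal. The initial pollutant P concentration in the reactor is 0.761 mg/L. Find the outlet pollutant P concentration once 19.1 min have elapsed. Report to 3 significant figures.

0.195 mg/L

Accumulation = in − out − consumed: V dC/dt = Q C_in − Q C − k V C.
dC/dt = (Q/V) C_in − (Q/V + k) C; effective rate a = Q/V + k = 0.043556 + 0.100 = 0.14356 min⁻¹.
C_ss = Q C_in/(Q + kV) = 0.15565 mg/L; C(t) = C_ss + (C₀ − C_ss) e^(−a t).
C(19.1) = 0.15565 + (0.60535)·e^(−0.14356·19.1) = 0.15565 + (0.60535)·0.064447 = 0.19466 mg/L.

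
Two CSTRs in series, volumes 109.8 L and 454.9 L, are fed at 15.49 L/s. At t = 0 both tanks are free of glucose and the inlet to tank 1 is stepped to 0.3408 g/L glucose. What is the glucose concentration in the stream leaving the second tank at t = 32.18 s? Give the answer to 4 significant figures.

Each tank obeys Vᵢ dCᵢ/dt = Q(Cᵢ₋₁ − Cᵢ), so τᵢ = Vᵢ/Q.
τ₁ = 109.8/15.49 = 7.08844 s; τ₂ = 454.9/15.49 = 29.3673 s.
Solving the cascade with C₁(0)=C₂(0)=0 gives C₂(t) = C_in[1 − (τ₁ e^(−t/τ₁) − τ₂ e^(−t/τ₂))/(τ₁ − τ₂)].
At t = 32.18: e^(−t/τ₁) = 0.0106757, e^(−t/τ₂) = 0.334280.
C₂ = 0.3408·[1 − (7.08844·0.0106757 − 29.3673·0.334280)/(-22.2789)] = 0.3408·0.562759 = 0.191788 g/L.

0.1918 g/L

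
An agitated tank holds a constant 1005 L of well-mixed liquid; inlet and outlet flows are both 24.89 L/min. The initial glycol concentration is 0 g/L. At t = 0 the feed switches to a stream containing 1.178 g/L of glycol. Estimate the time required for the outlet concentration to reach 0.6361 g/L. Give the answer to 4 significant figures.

31.35 min

Species balance: V dC/dt = Q(C_in − C) ⇒ τ = V/Q = 40.3777 min.
C(t) = C_in + (C₀ − C_in) e^(−t/τ). Set C = 0.6361 and solve for t:
e^(−t/τ) = (C − C_in)/(C₀ − C_in) = (0.6361 − 1.178)/(0 − 1.178) = 0.460017
t = −τ ln(…) = 40.3777 × 0.776492 = 31.3529 min.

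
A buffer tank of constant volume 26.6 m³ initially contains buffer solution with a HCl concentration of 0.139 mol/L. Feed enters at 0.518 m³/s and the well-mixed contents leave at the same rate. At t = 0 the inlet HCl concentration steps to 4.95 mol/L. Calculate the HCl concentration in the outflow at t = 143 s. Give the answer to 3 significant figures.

Species balance on the tank: V dC/dt = Q(C_in − C).
Time constant τ = V/Q = 26.6/0.518 = 51.351 s.
Solution: C(t) = C_in + (C₀ − C_in) e^(−t/τ).
C(143) = 4.95 + (0.139 − 4.95)·e^(−143/51.351) = 4.95 + (-4.8110)·0.061745 = 4.6529 mol/L.

4.65 mol/L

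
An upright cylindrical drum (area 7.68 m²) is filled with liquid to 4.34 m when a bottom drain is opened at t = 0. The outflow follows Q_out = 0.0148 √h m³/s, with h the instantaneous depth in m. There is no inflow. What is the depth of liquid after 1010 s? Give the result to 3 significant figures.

1.23 m

Accumulation of liquid (constant cross-section A): A dh/dt = −0.0148 √h.
∫ h^(−1/2) dh = −(0.0148/A) ∫ dt, giving 2√h = 2√h₀ − (0.0148/A) t.
√h = √4.34 − 0.0148·1010/(2·7.68) = 2.0833 − 0.97318 = 1.1101.
h = 1.1101² = 1.2323 m.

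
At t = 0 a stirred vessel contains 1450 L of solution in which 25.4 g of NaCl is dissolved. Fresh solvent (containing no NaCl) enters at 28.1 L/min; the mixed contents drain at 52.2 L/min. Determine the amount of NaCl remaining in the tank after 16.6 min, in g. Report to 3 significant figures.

Let m(t) be the amount of NaCl. Volume: V(t) = V₀ + (Q_in − Q_out) t = 1450 − 24.100 t; V(16.6) = 1049.9 L.
Species balance (pure solvent in): dm/dt = −Q_out · m/V(t).
Separate: dm/m = −Q_out dt/V(t) ⇒ ln(m/m₀) = −(Q_out/(Q_in−Q_out)) ln(V/V₀).
m = m₀ (V₀/V)^(Q_out/(Q_in−Q_out)) = 25.4 × (1450/1049.9)^(-2.1660) = 12.623 g.

12.6 g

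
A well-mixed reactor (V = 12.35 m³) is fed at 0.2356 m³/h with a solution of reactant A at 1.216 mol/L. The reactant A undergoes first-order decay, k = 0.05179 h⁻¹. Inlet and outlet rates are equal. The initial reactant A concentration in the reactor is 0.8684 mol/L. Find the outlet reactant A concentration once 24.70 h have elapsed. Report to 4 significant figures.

Accumulation = in − out − consumed: V dC/dt = Q C_in − Q C − k V C.
This is linear with rate a = Q/V + k = 0.0708669 h⁻¹.
C_ss = Q C_in/(Q + kV) = 0.327339 mol/L; C(t) = C_ss + (C₀ − C_ss) e^(−a t).
C(24.70) = 0.327339 + (0.541061)·e^(−0.0708669·24.70) = 0.327339 + (0.541061)·0.173702 = 0.421323 mol/L.

0.4213 mol/L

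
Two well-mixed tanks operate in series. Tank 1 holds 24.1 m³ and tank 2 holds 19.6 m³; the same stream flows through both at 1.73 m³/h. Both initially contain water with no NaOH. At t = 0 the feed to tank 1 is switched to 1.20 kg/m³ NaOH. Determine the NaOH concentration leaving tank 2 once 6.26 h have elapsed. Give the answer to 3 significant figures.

Species balance on tank i: dCᵢ/dt = (Cᵢ₋₁ − Cᵢ)/τᵢ with τᵢ = Vᵢ/Q.
τ₁ = 24.1/1.73 = 13.931 h; τ₂ = 19.6/1.73 = 11.329 h.
Tank 1: C₁ = C_in(1 − e^(−t/τ₁)). Tank 2 (τ₁ ≠ τ₂): C₂ = C_in[1 − (τ₁ e^(−t/τ₁) − τ₂ e^(−t/τ₂))/(τ₁ − τ₂)].
At t = 6.26: e^(−t/τ₁) = 0.63803, e^(−t/τ₂) = 0.57549.
C₂ = 1.20·[1 − (13.931·0.63803 − 11.329·0.57549)/(2.6012)] = 1.20·0.089553 = 0.10746 kg/m³.

0.107 kg/m³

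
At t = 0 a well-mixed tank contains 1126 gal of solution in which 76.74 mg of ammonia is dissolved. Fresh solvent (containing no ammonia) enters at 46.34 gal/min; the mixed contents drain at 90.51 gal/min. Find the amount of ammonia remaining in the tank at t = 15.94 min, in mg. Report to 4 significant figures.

Let m(t) be the amount of ammonia. Volume: V(t) = V₀ + (Q_in − Q_out) t = 1126 − 44.1700 t; V(15.94) = 421.930 gal.
Species balance (pure solvent in): dm/dt = −Q_out · m/V(t).
Separate: dm/m = −Q_out dt/V(t) ⇒ ln(m/m₀) = −(Q_out/(Q_in−Q_out)) ln(V/V₀).
m = m₀ (V₀/V)^(Q_out/(Q_in−Q_out)) = 76.74 × (1126/421.930)^(-2.04913) = 10.2679 mg.

10.27 mg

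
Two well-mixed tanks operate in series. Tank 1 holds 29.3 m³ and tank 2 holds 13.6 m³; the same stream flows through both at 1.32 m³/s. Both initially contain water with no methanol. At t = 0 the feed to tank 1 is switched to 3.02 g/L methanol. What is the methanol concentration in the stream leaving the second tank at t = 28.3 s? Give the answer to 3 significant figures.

1.61 g/L

Species balance on tank i: dCᵢ/dt = (Cᵢ₋₁ − Cᵢ)/τᵢ with τᵢ = Vᵢ/Q.
τ₁ = 29.3/1.32 = 22.197 s; τ₂ = 13.6/1.32 = 10.303 s.
Tank 1: C₁ = C_in(1 − e^(−t/τ₁)). Tank 2 (τ₁ ≠ τ₂): C₂ = C_in[1 − (τ₁ e^(−t/τ₁) − τ₂ e^(−t/τ₂))/(τ₁ − τ₂)].
At t = 28.3: e^(−t/τ₁) = 0.27945, e^(−t/τ₂) = 0.064135.
C₂ = 3.02·[1 − (22.197·0.27945 − 10.303·0.064135)/(11.894)] = 3.02·0.53404 = 1.6128 g/L.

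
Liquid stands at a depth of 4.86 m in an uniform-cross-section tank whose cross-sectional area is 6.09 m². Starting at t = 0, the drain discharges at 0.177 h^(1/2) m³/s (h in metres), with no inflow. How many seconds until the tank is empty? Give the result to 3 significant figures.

Volume balance on the tank: A dh/dt = −0.177 √h.
This is separable: 2 d(√h)/dt = −0.177/A, so √h = √h₀ − (0.177/(2A)) t.
Tank is empty when √h = 0: t_empty = 2A√h₀/0.177.
t_empty = 2·6.09·√4.86/0.177 = 12.180·2.2045/0.177 = 151.70 s.

152 s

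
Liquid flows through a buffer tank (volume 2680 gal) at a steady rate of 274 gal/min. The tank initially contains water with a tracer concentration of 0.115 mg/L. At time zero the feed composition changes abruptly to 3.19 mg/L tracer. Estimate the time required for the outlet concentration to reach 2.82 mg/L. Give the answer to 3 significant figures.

20.7 min

Transient balance on the dissolved component: V dC/dt = Q(C_in − C), so τ = V/Q = 9.7810 min.
C(t) = C_in + (C₀ − C_in) e^(−t/τ). Set C = 2.82 and solve for t:
e^(−t/τ) = (C − C_in)/(C₀ − C_in) = (2.82 − 3.19)/(0.115 − 3.19) = 0.12033
t = −τ ln(…) = 9.7810 × 2.1176 = 20.712 min.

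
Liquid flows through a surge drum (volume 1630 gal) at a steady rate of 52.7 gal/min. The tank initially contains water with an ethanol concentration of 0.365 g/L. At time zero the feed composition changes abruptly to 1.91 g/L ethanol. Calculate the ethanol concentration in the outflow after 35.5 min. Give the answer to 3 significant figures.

Unsteady species balance (constant V, well mixed): V dC/dt = Q(C_in − C).
So dC/dt = (C_in − C)/τ with τ = V/Q = 1630/52.7 = 30.930 min.
Integrating: C(t) = C_in + (C₀ − C_in) e^(−t/τ).
C(35.5) = 1.91 + (0.365 − 1.91)·e^(−35.5/30.930) = 1.91 + (-1.5450)·0.31735 = 1.4197 g/L.

1.42 g/L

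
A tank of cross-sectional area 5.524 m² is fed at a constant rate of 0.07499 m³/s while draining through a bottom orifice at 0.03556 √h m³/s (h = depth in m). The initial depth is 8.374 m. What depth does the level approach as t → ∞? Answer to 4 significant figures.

4.447 m

Level balance: A dh/dt = 0.07499 − 0.03556 √h. Setting dh/dt = 0:
Q_in = 0.03556 √h_ss ⇒ √h_ss = 0.07499/0.03556 = 2.10883.
h_ss = 2.10883² = 4.44716 m. (Since h₀ = 8.374 m > h_ss, the level will fall toward this value.)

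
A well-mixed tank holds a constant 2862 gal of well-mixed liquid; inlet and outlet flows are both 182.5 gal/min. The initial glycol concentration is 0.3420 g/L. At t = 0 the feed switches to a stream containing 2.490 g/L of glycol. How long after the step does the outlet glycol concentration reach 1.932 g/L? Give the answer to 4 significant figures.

21.14 min

Species balance: V dC/dt = Q(C_in − C) ⇒ τ = V/Q = 15.6822 min.
C(t) = C_in + (C₀ − C_in) e^(−t/τ). Set C = 1.932 and solve for t:
e^(−t/τ) = (C − C_in)/(C₀ − C_in) = (1.932 − 2.490)/(0.3420 − 2.490) = 0.259777
t = −τ ln(…) = 15.6822 × 1.34793 = 21.1386 min.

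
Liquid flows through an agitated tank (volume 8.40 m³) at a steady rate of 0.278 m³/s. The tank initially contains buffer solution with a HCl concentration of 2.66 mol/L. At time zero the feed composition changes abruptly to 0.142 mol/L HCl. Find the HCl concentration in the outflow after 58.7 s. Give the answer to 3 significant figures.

0.503 mol/L

Unsteady species balance (constant V, well mixed): V dC/dt = Q(C_in − C).
So dC/dt = (C_in − C)/τ with τ = V/Q = 8.40/0.278 = 30.216 s.
Solution: C(t) = C_in + (C₀ − C_in) e^(−t/τ).
C(58.7) = 0.142 + (2.66 − 0.142)·e^(−58.7/30.216) = 0.142 + (2.5180)·0.14332 = 0.50287 mol/L.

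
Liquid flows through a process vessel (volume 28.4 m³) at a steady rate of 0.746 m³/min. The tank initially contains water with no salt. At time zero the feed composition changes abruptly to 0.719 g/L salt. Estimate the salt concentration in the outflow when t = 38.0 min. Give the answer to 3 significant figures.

0.454 g/L

Accumulation = in − out for the solute gives V dC/dt = Q(C_in − C).
So dC/dt = (C_in − C)/τ with τ = V/Q = 28.4/0.746 = 38.070 min.
This is linear first-order; C(t) = C_in + (C₀ − C_in) e^(−t/τ).
C(38.0) = 0.719 + (0 − 0.719)·e^(−38.0/38.070) = 0.719 + (-0.71900)·0.36855 = 0.45401 g/L.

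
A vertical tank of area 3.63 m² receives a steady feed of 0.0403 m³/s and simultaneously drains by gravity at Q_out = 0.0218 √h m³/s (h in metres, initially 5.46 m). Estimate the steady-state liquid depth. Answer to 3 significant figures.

3.42 m

A dh/dt = Q_in − 0.0218 √h. Steady state requires inflow = outflow:
Q_in = 0.0218 √h_ss ⇒ √h_ss = 0.0403/0.0218 = 1.8486.
h_ss = 1.8486² = 3.4174 m. (Since h₀ = 5.46 m > h_ss, the level will fall toward this value.)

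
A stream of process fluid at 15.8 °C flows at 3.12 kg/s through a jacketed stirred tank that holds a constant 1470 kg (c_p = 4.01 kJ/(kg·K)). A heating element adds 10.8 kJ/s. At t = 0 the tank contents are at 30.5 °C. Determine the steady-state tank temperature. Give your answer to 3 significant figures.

Heat balance on the well-mixed liquid: M c_p dT/dt = ṁ c_p (T_in − T) + 10.8.
At steady state dT/dt = 0 ⇒ T_ss = T_in + Q̇/(ṁ c_p) = 15.8 + 10.8/(3.12·4.01) = 16.663 °C.

16.7 °C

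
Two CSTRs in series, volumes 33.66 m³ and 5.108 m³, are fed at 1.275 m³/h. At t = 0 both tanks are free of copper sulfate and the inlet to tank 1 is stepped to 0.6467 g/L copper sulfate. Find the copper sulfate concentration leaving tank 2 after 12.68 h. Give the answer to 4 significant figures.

Time constants: τᵢ = Vᵢ/Q for each well-mixed tank.
τ₁ = 33.66/1.275 = 26.4000 h; τ₂ = 5.108/1.275 = 4.00627 h.
Solving the cascade with C₁(0)=C₂(0)=0 gives C₂(t) = C_in[1 − (τ₁ e^(−t/τ₁) − τ₂ e^(−t/τ₂))/(τ₁ − τ₂)].
At t = 12.68: e^(−t/τ₁) = 0.618596, e^(−t/τ₂) = 0.0422127.
C₂ = 0.6467·[1 − (26.4000·0.618596 − 4.00627·0.0422127)/(22.3937)] = 0.6467·0.278288 = 0.179969 g/L.

0.1800 g/L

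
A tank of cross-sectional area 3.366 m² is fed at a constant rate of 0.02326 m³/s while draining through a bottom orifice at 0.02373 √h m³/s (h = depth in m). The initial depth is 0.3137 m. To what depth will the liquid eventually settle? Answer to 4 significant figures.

A dh/dt = Q_in − 0.02373 √h. Steady state requires inflow = outflow:
Q_in = 0.02373 √h_ss ⇒ √h_ss = 0.02326/0.02373 = 0.980194.
h_ss = 0.980194² = 0.960780 m. (Since h₀ = 0.3137 m < h_ss, the level will rise toward this value.)

0.9608 m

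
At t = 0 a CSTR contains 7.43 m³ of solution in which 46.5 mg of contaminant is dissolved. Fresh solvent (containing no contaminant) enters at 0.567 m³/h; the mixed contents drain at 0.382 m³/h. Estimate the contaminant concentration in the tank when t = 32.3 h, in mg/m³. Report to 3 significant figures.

Total volume: dV/dt = Q_in − Q_out = 0.18500 m³/h, so V(t) = 7.43 + 0.18500 t and V(32.3) = 13.405 m³.
No contaminant enters, so dm/dt = −Q_out · (m/V).
dm/m = −Q_out dt/(V₀ + 0.18500 t); integrating gives ln(m/m₀) = −(Q_out/(Q_in−Q_out)) ln(V/V₀).
m = m₀ (V₀/V)^(Q_out/(Q_in−Q_out)) = 46.5 × (7.43/13.405)^(2.0649) = 13.748 mg.
C = m/V = 13.748/13.405 = 1.0256 mg/m³.

1.03 mg/m³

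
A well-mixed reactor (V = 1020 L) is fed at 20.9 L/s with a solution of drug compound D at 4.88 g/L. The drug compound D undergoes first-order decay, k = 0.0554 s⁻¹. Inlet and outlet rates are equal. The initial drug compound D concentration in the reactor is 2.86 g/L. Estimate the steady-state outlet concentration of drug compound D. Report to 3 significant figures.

Species balance: V dC/dt = Q C_in − Q C − k V C.
Steady state (dC/dt = 0): C_ss = Q C_in/(Q + kV) = C_in/(1 + kV/Q).
C_ss = 20.9·4.88/(20.9 + 0.0554·1020) = 101.99/77.408 = 1.3176 g/L.

1.32 g/L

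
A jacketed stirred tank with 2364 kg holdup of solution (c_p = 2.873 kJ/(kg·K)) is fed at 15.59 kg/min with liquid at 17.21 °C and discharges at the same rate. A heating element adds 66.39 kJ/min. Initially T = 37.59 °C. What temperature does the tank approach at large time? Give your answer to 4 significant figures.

18.69 °C

M c_p dT/dt = ṁ c_p (T_in − T) + Q̇.
At steady state dT/dt = 0 ⇒ T_ss = T_in + Q̇/(ṁ c_p) = 17.21 + 66.39/(15.59·2.873) = 18.6922 °C.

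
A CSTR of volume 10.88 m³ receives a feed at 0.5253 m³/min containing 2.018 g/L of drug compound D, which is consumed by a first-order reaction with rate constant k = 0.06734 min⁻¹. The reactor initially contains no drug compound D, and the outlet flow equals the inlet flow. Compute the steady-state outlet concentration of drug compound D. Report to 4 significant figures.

Species balance: V dC/dt = Q C_in − Q C − k V C.
At steady state: 0 = Q C_in − (Q + kV) C_ss, so C_ss = Q C_in/(Q + kV).
C_ss = 0.5253·2.018/(0.5253 + 0.06734·10.88) = 1.06006/1.25796 = 0.842679 g/L.

0.8427 g/L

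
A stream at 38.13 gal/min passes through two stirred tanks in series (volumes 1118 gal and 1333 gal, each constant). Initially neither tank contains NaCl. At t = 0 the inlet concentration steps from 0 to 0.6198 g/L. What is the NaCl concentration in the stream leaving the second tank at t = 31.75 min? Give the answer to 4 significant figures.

0.1616 g/L

Time constants: τᵢ = Vᵢ/Q for each well-mixed tank.
τ₁ = 1118/38.13 = 29.3207 min; τ₂ = 1333/38.13 = 34.9593 min.
Tank 1: C₁ = C_in(1 − e^(−t/τ₁)). Tank 2 (τ₁ ≠ τ₂): C₂ = C_in[1 − (τ₁ e^(−t/τ₁) − τ₂ e^(−t/τ₂))/(τ₁ − τ₂)].
At t = 31.75: e^(−t/τ₁) = 0.338629, e^(−t/τ₂) = 0.403250.
C₂ = 0.6198·[1 − (29.3207·0.338629 − 34.9593·0.403250)/(-5.63860)] = 0.6198·0.260717 = 0.161592 g/L.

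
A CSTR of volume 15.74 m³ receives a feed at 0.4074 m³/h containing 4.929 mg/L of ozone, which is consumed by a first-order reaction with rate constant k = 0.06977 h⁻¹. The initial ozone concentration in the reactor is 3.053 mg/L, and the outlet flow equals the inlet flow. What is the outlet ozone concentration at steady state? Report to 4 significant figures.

Species balance: V dC/dt = Q C_in − Q C − k V C.
At steady state: 0 = Q C_in − (Q + kV) C_ss, so C_ss = Q C_in/(Q + kV).
C_ss = 0.4074·4.929/(0.4074 + 0.06977·15.74) = 2.00807/1.50558 = 1.33376 mg/L.

1.334 mg/L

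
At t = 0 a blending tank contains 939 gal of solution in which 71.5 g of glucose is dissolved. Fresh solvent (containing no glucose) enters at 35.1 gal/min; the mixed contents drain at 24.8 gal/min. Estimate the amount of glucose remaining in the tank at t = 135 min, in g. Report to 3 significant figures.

8.02 g

Let m(t) be the amount of glucose. Volume: V(t) = V₀ + (Q_in − Q_out) t = 939 + 10.300 t; V(135) = 2329.5 gal.
No glucose enters, so dm/dt = −Q_out · (m/V).
dm/m = −Q_out dt/(V₀ + 10.300 t); integrating gives ln(m/m₀) = −(Q_out/(Q_in−Q_out)) ln(V/V₀).
m = m₀ (V₀/V)^(Q_out/(Q_in−Q_out)) = 71.5 × (939/2329.5)^(2.4078) = 8.0206 g.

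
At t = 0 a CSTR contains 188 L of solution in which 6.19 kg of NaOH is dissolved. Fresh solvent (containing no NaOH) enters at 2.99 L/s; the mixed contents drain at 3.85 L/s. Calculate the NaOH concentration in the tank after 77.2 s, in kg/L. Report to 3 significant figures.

Total volume: dV/dt = Q_in − Q_out = -0.86000 L/s, so V(t) = 188 − 0.86000 t and V(77.2) = 121.61 L.
No NaOH enters, so dm/dt = −Q_out · (m/V).
Separate: dm/m = −Q_out dt/V(t) ⇒ ln(m/m₀) = −(Q_out/(Q_in−Q_out)) ln(V/V₀).
m = m₀ (V₀/V)^(Q_out/(Q_in−Q_out)) = 6.19 × (188/121.61)^(-4.4767) = 0.88046 kg.
C = m/V = 0.88046/121.61 = 0.0072402 kg/L.

0.00724 kg/L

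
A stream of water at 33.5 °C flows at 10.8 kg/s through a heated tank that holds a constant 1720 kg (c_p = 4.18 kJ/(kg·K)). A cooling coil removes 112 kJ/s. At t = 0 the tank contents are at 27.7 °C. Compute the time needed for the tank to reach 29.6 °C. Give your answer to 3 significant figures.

Heat balance on the well-mixed liquid: M c_p dT/dt = ṁ c_p (T_in − T) − 112.
τ = M/ṁ = 159.26 s; T_ss = T_in − Q̇/(ṁ c_p) = 31.019 °C.
T(t) = T_ss + (T₀ − T_ss) e^(−t/τ). Set T = 29.6:
e^(−t/τ) = (29.6 − 31.019)/(27.7 − 31.019) = 0.42755
t = −159.26 · ln(0.42755) = 135.32 s.

135 s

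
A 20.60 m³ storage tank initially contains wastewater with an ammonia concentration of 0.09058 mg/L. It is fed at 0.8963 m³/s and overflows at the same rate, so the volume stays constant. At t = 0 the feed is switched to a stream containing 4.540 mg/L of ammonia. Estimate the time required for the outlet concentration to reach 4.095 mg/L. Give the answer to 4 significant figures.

52.92 s

Transient balance on the dissolved component: V dC/dt = Q(C_in − C), so τ = V/Q = 22.9834 s.
C(t) = C_in + (C₀ − C_in) e^(−t/τ). Set C = 4.095 and solve for t:
e^(−t/τ) = (C − C_in)/(C₀ − C_in) = (4.095 − 4.540)/(0.09058 − 4.540) = 0.100013
t = −τ ln(…) = 22.9834 × 2.30245 = 52.9182 s.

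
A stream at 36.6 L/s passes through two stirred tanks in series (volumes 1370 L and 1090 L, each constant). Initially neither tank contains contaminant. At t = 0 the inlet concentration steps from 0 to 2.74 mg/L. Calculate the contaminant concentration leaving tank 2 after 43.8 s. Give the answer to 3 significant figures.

Species balance on tank i: dCᵢ/dt = (Cᵢ₋₁ − Cᵢ)/τᵢ with τᵢ = Vᵢ/Q.
τ₁ = 1370/36.6 = 37.432 s; τ₂ = 1090/36.6 = 29.781 s.
Tank 1: C₁ = C_in(1 − e^(−t/τ₁)). Tank 2 (τ₁ ≠ τ₂): C₂ = C_in[1 − (τ₁ e^(−t/τ₁) − τ₂ e^(−t/τ₂))/(τ₁ − τ₂)].
At t = 43.8: e^(−t/τ₁) = 0.31033, e^(−t/τ₂) = 0.22976.
C₂ = 2.74·[1 − (37.432·0.31033 − 29.781·0.22976)/(7.6503)] = 2.74·0.37605 = 1.0304 mg/L.

1.03 mg/L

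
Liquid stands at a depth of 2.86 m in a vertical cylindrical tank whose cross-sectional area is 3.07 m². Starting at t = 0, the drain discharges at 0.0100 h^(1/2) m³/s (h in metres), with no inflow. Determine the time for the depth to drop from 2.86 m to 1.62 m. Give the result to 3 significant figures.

A dh/dt = −Q_out = −0.0100 √h.
Separate and integrate: 2(√h − √h₀) = −(0.0100/A) t.
t = 2A(√h₀ − √h)/0.0100 = 2·3.07·(√2.86 − √1.62)/0.0100
  = 6.1400 × (1.6912 − 1.2728) / 0.0100 = 256.87 s.

257 s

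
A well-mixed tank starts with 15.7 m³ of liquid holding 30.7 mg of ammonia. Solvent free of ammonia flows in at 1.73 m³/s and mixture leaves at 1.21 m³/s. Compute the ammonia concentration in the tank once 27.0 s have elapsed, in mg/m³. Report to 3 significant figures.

Let m(t) be the amount of ammonia. Volume: V(t) = V₀ + (Q_in − Q_out) t = 15.7 + 0.52000 t; V(27.0) = 29.740 m³.
Species balance (pure solvent in): dm/dt = −Q_out · m/V(t).
Separate: dm/m = −Q_out dt/V(t) ⇒ ln(m/m₀) = −(Q_out/(Q_in−Q_out)) ln(V/V₀).
m = m₀ (V₀/V)^(Q_out/(Q_in−Q_out)) = 30.7 × (15.7/29.740)^(2.3269) = 6.9431 mg.
C = m/V = 6.9431/29.740 = 0.23346 mg/m³.

0.233 mg/m³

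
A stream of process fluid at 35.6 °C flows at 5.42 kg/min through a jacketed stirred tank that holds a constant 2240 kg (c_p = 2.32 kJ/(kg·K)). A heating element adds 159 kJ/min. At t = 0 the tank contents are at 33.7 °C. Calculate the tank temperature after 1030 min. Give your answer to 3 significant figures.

47.0 °C

Unsteady energy balance on the tank contents: M c_p dT/dt = ṁ c_p (T_in − T) + 159.
Rearrange: dT/dt = (T_ss − T)/τ with τ = M/ṁ = 413.28 min and T_ss = T_in + Q̇/(ṁ c_p) = 48.245 °C.
Integrating: T(t) = T_ss + (T₀ − T_ss) e^(−t/τ).
T(1030) = 48.245 + (-14.545)·e^(−1030/413.28) = 48.245 + (-14.545)·0.082725 = 47.042 °C.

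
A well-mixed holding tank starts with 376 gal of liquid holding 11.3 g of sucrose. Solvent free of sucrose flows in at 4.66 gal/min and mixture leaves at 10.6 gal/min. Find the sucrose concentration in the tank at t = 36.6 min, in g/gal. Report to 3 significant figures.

Total volume: dV/dt = Q_in − Q_out = -5.9400 gal/min, so V(t) = 376 − 5.9400 t and V(36.6) = 158.60 gal.
Species balance (pure solvent in): dm/dt = −Q_out · m/V(t).
Separate: dm/m = −Q_out dt/V(t) ⇒ ln(m/m₀) = −(Q_out/(Q_in−Q_out)) ln(V/V₀).
m = m₀ (V₀/V)^(Q_out/(Q_in−Q_out)) = 11.3 × (376/158.60)^(-1.7845) = 2.4214 g.
C = m/V = 2.4214/158.60 = 0.015268 g/gal.

0.0153 g/gal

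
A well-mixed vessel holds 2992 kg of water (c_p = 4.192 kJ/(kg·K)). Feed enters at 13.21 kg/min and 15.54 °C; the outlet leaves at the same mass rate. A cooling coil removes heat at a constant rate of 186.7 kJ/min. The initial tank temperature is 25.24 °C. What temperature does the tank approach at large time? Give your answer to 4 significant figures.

Energy balance: M c_p dT/dt = ṁ c_p (T_in − T) − 186.7.
At steady state dT/dt = 0 ⇒ T_ss = T_in − Q̇/(ṁ c_p) = 15.54 − 186.7/(13.21·4.192) = 12.1685 °C.

12.17 °C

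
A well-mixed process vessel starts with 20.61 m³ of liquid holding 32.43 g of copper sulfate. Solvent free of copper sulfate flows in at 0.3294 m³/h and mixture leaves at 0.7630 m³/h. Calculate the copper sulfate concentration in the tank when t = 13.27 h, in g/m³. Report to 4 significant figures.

Total volume: dV/dt = Q_in − Q_out = -0.433600 m³/h, so V(t) = 20.61 − 0.433600 t and V(13.27) = 14.8561 m³.
No copper sulfate enters, so dm/dt = −Q_out · (m/V).
dm/m = −Q_out dt/(V₀ − 0.433600 t); integrating gives ln(m/m₀) = −(Q_out/(Q_in−Q_out)) ln(V/V₀).
m = m₀ (V₀/V)^(Q_out/(Q_in−Q_out)) = 32.43 × (20.61/14.8561)^(-1.75969) = 18.2292 g.
C = m/V = 18.2292/14.8561 = 1.22705 g/m³.

1.227 g/m³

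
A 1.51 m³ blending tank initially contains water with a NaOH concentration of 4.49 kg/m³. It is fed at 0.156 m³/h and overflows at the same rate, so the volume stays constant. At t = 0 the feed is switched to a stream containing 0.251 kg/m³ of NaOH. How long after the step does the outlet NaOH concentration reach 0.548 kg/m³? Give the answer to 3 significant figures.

25.7 h

Transient balance on the dissolved component: V dC/dt = Q(C_in − C), so τ = V/Q = 9.6795 h.
C(t) = C_in + (C₀ − C_in) e^(−t/τ). Set C = 0.548 and solve for t:
e^(−t/τ) = (C − C_in)/(C₀ − C_in) = (0.548 − 0.251)/(4.49 − 0.251) = 0.070064
t = −τ ln(…) = 9.6795 × 2.6584 = 25.731 h.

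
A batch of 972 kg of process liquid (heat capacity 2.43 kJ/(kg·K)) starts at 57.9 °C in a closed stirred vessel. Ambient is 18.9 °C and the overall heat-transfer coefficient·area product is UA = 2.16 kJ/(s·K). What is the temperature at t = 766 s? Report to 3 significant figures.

38.3 °C

M c_p dT/dt = −UA(T − T_amb).
dT/dt = (T_ss − T)/τ with T_ss = T_amb = 18.900 °C, τ = M c_p/UA = 972·2.43/2.16 = 1093.5 s.
Integrating: T(t) = T_ss + (T₀ − T_ss) e^(−t/τ).
T(766) = 18.900 + (39.000)·0.49634 = 38.257 °C.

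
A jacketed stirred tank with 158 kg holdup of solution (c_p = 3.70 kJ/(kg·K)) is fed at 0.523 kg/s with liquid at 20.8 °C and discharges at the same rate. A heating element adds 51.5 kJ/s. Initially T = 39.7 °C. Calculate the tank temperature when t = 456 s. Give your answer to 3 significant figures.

Energy balance: M c_p dT/dt = ṁ c_p (T_in − T) + 51.5.
τ = M/ṁ = 302.10 s; T_ss = T_in + Q̇/(ṁ c_p) = 20.8 + 51.5/(0.523·3.70) = 47.414 °C.
Integrating: T(t) = T_ss + (T₀ − T_ss) e^(−t/τ).
T(456) = 47.414 + (-7.7136)·e^(−456/302.10) = 47.414 + (-7.7136)·0.22104 = 45.709 °C.

45.7 °C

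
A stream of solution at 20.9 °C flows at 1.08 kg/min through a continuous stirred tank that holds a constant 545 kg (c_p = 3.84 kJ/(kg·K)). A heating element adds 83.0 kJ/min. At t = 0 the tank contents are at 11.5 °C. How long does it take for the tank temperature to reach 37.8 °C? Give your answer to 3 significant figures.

M c_p dT/dt = ṁ c_p (T_in − T) + Q̇.
τ = M/ṁ = 504.63 min; T_ss = T_in + Q̇/(ṁ c_p) = 40.914 °C.
T(t) = T_ss + (T₀ − T_ss) e^(−t/τ). Set T = 37.8:
e^(−t/τ) = (37.8 − 40.914)/(11.5 − 40.914) = 0.10585
t = −504.63 · ln(0.10585) = 1133.2 min.

1130 min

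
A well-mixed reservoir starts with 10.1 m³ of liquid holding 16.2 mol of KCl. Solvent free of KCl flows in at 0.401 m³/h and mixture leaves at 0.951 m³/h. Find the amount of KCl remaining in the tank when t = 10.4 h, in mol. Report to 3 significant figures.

3.82 mol

Total volume: dV/dt = Q_in − Q_out = -0.55000 m³/h, so V(t) = 10.1 − 0.55000 t and V(10.4) = 4.3800 m³.
Solute balance: dm/dt = 0 − Q_out C = −Q_out m/V(t).
Separate: dm/m = −Q_out dt/V(t) ⇒ ln(m/m₀) = −(Q_out/(Q_in−Q_out)) ln(V/V₀).
m = m₀ (V₀/V)^(Q_out/(Q_in−Q_out)) = 16.2 × (10.1/4.3800)^(-1.7291) = 3.8205 mol.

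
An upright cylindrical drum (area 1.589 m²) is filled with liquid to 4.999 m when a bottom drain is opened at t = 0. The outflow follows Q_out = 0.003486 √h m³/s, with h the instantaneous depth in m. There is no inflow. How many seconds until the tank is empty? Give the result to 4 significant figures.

With no inflow, A dh/dt = −0.003486 √h.
This is separable: 2 d(√h)/dt = −0.003486/A, so √h = √h₀ − (0.003486/(2A)) t.
Set h = 0: 2√h₀ = (0.003486/A) t_empty ⇒ t_empty = 2A√h₀/0.003486.
t_empty = 2·1.589·√4.999/0.003486 = 3.17800·2.23584/0.003486 = 2038.30 s.

2038 s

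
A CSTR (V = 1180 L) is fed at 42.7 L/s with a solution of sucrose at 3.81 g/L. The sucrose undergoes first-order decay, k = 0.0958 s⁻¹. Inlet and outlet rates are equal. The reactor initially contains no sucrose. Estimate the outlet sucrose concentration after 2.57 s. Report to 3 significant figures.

0.300 g/L

Accumulation = in − out − consumed: V dC/dt = Q C_in − Q C − k V C.
This is linear with rate a = Q/V + k = 0.13199 s⁻¹.
C_ss = Q C_in/(Q + kV) = 1.0446 g/L; C(t) = C_ss + (C₀ − C_ss) e^(−a t).
C(2.57) = 1.0446 + (-1.0446)·e^(−0.13199·2.57) = 1.0446 + (-1.0446)·0.71234 = 0.30049 g/L.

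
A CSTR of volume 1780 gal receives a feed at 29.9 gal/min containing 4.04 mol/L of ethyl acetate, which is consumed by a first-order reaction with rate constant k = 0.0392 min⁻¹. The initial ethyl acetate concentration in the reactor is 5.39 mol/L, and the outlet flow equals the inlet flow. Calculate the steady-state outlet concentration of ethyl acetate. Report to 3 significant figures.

1.21 mol/L

V dC/dt = Q(C_in − C) − k V C.
At steady state: 0 = Q C_in − (Q + kV) C_ss, so C_ss = Q C_in/(Q + kV).
C_ss = 29.9·4.04/(29.9 + 0.0392·1780) = 120.80/99.676 = 1.2119 mol/L.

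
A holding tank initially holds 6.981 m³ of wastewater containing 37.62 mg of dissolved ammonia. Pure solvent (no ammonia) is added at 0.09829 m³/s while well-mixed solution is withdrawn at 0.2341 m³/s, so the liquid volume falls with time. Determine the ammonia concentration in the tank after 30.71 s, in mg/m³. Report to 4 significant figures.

2.789 mg/m³

Let m(t) be the amount of ammonia. Volume: V(t) = V₀ + (Q_in − Q_out) t = 6.981 − 0.135810 t; V(30.71) = 2.81027 m³.
Species balance (pure solvent in): dm/dt = −Q_out · m/V(t).
Separate: dm/m = −Q_out dt/V(t) ⇒ ln(m/m₀) = −(Q_out/(Q_in−Q_out)) ln(V/V₀).
m = m₀ (V₀/V)^(Q_out/(Q_in−Q_out)) = 37.62 × (6.981/2.81027)^(-1.72373) = 7.83888 mg.
C = m/V = 7.83888/2.81027 = 2.78936 mg/m³.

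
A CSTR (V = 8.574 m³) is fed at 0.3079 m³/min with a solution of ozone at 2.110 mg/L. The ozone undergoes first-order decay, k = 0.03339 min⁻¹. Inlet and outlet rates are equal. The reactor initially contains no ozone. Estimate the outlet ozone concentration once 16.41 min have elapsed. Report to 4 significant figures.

Accumulation = in − out − consumed: V dC/dt = Q C_in − Q C − k V C.
This is linear with rate a = Q/V + k = 0.0693009 min⁻¹.
C_ss = Q C_in/(Q + kV) = 1.09338 mg/L; C(t) = C_ss + (C₀ − C_ss) e^(−a t).
C(16.41) = 1.09338 + (-1.09338)·e^(−0.0693009·16.41) = 1.09338 + (-1.09338)·0.320707 = 0.742723 mg/L.

0.7427 mg/L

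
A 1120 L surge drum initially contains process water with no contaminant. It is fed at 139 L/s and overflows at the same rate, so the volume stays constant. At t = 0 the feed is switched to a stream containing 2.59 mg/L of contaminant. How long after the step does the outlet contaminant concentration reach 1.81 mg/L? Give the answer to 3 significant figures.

Species balance: V dC/dt = Q(C_in − C) ⇒ τ = V/Q = 8.0576 s.
C(t) = C_in + (C₀ − C_in) e^(−t/τ). Set C = 1.81 and solve for t:
e^(−t/τ) = (C − C_in)/(C₀ − C_in) = (1.81 − 2.59)/(0 − 2.59) = 0.30116
t = −τ ln(…) = 8.0576 × 1.2001 = 9.6700 s.

9.67 s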